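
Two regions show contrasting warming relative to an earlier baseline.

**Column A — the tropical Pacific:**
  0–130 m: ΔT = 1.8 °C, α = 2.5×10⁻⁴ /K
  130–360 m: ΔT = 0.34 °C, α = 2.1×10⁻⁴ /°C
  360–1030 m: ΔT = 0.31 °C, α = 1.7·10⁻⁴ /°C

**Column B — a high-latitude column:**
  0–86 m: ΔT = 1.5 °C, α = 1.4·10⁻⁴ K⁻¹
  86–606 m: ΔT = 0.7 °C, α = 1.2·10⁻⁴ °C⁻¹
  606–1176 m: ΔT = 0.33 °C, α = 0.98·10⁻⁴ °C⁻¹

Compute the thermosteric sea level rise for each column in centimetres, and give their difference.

A 130 × 2.5×10⁻⁴ × 1.8 = 0.05850 m
A Layer 2: 2.1×10⁻⁴ × 0.34 × 230 = 0.016422 m
A Layer 3: 1.7×10⁻⁴ × 0.31 × 670 = 0.035309 m
A total: 0.110231 m
B 1.5 × 86 × 1.4×10⁻⁴ = 0.01806 m
B 86–606 m: 520 × 1.2×10⁻⁴ × 0.7 = 0.04368 m
B 0.98×10⁻⁴ × 0.33 × 570 = 0.0184338 m
B total: 0.0801738 m
Difference: 0.110231 − 0.0801738 = 0.0300572 m

Δh_A ≈ 11 cm, Δh_B ≈ 8.0 cm; difference ≈ 3.0 cm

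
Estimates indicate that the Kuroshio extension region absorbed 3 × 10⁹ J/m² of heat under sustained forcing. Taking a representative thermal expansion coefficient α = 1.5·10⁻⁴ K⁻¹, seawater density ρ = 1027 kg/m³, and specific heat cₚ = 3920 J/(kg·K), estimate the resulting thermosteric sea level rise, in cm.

Δh ≈ 11.2 cm

Δh = αQ/(ρcₚ) = 1.5×10⁻⁴ × 3×10⁹ / (1027 × 3920) ≈ 0.11178 m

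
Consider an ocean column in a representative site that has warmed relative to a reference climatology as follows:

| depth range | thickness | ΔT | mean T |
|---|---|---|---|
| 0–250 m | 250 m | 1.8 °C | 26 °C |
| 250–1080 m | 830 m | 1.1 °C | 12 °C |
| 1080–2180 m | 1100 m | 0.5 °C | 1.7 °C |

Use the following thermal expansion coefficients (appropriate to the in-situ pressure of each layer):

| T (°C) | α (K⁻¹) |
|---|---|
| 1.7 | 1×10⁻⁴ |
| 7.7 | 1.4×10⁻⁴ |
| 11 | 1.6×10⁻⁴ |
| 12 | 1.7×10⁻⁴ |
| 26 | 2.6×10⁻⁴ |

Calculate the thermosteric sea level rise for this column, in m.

0.327 m of thermosteric rise

Layer 1 at 26 °C → α = 2.6×10⁻⁴ K⁻¹
Layer 2 at 12 °C → α = 1.7×10⁻⁴ K⁻¹
Layer 3 at 1.7 °C → α = 1×10⁻⁴ K⁻¹
Layer 1: 1.8 × 250 × 2.6×10⁻⁴ = 0.11700 m
1.7×10⁻⁴ × 830 × 1.1 = 0.15521 m
0.5 × 1×10⁻⁴ × 1100 = 0.05500 m
Δh = 0.11700 + 0.15521 + 0.05500 = 0.32721 m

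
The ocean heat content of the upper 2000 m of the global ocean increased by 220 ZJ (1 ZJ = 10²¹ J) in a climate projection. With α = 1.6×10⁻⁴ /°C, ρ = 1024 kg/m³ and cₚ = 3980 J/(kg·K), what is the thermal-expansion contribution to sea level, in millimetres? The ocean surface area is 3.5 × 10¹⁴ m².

24.7 mm of thermosteric rise

Per unit area: Q = 220×10²¹ / (3.5×10¹⁴) ≈ 6.286×10⁸ J/m²
Δh = αQ/(ρcₚ) = 1.6×10⁻⁴ × 6.286×10⁸ / (1024 × 3980) ≈ 0.024678 m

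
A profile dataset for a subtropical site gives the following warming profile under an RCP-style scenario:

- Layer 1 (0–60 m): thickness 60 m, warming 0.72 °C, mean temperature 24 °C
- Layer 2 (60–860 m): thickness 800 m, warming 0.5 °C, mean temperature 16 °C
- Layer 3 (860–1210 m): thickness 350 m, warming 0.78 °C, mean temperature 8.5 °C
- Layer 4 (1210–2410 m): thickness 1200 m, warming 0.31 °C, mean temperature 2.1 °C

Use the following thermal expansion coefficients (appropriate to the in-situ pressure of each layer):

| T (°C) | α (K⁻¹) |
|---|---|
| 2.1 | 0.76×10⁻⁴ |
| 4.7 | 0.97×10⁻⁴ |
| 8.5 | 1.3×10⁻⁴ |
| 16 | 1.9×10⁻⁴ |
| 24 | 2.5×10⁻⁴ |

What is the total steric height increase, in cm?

15.1 cm of thermosteric rise

Layer 1 at 24 °C → α = 2.5×10⁻⁴ K⁻¹
Layer 2 at 16 °C → α = 1.9×10⁻⁴ K⁻¹
Layer 3 at 8.5 °C → α = 1.3×10⁻⁴ K⁻¹
Layer 4 at 2.1 °C → α = 0.76×10⁻⁴ K⁻¹
2.5×10⁻⁴ × 0.72 × 60 = 0.01080 m
60–860 m: 0.5 × 800 × 1.9×10⁻⁴ = 0.07600 m
860–1210 m: 350 × 0.78 × 1.3×10⁻⁴ = 0.03549 m
Layer 4: 0.31 × 1200 × 0.76×10⁻⁴ = 0.028272 m
Δh = 0.01080 + 0.07600 + 0.03549 + 0.028272 = 0.150562 m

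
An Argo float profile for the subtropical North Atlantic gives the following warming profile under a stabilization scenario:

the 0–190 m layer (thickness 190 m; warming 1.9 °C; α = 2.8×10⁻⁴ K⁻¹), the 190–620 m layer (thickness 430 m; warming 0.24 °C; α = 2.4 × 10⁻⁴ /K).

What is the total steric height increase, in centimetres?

Δh ≈ 13 cm

Layer 1: 1.9 × 2.8×10⁻⁴ × 190 = 0.10108 m
Layer 2: 0.24 × 430 × 2.4×10⁻⁴ = 0.024768 m
Δh = 0.10108 + 0.024768 = 0.125848 m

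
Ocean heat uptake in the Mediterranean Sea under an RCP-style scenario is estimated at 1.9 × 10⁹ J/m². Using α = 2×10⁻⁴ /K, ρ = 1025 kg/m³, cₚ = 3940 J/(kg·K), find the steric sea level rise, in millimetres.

Δh ≈ 94 mm

Δh = αQ/(ρcₚ) = 2×10⁻⁴ × 1.9×10⁹ / (1025 × 3940) ≈ 0.094094 m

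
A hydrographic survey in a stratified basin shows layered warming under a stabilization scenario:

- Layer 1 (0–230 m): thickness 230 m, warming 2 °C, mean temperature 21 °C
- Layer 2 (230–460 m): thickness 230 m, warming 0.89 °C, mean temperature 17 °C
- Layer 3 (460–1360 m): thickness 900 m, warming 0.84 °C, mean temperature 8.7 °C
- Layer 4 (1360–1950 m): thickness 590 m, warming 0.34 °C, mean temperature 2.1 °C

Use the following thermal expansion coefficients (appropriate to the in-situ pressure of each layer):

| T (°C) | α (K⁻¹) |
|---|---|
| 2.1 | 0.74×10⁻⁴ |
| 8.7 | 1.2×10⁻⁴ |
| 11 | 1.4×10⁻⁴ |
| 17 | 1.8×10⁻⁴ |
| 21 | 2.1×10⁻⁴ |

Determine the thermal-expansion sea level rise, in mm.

Layer 1 at 21 °C → α = 2.1×10⁻⁴ K⁻¹
Layer 2 at 17 °C → α = 1.8×10⁻⁴ K⁻¹
Layer 3 at 8.7 °C → α = 1.2×10⁻⁴ K⁻¹
Layer 4 at 2.1 °C → α = 0.74×10⁻⁴ K⁻¹
0–230 m: 2.1×10⁻⁴ × 2 × 230 = 0.09660 m
230–460 m: 0.89 × 1.8×10⁻⁴ × 230 = 0.036846 m
900 × 0.84 × 1.2×10⁻⁴ = 0.09072 m
1360–1950 m: 0.34 × 0.74×10⁻⁴ × 590 = 0.0148444 m
Δh = 0.09660 + 0.036846 + 0.09072 + 0.0148444 = 0.2390104 m

Δh = 239 mm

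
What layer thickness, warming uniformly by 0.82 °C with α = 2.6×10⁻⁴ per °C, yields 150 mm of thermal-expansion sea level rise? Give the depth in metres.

H = Δh/(αΔT) = 0.15 / (2.6×10⁻⁴ × 0.82) ≈ 703.6 m

about 704 m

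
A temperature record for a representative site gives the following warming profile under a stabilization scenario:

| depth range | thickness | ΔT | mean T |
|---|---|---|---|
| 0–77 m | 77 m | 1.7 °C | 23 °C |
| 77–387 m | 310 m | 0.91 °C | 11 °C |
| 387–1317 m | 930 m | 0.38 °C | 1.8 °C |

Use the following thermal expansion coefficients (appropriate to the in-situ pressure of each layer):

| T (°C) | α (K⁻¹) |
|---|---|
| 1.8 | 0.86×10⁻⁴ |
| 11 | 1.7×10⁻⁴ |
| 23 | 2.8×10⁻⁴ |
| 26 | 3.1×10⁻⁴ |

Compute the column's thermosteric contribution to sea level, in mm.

Layer 1 at 23 °C → α = 2.8×10⁻⁴ K⁻¹
Layer 2 at 11 °C → α = 1.7×10⁻⁴ K⁻¹
Layer 3 at 1.8 °C → α = 0.86×10⁻⁴ K⁻¹
2.8×10⁻⁴ × 1.7 × 77 = 0.036652 m
Layer 2: 310 × 1.7×10⁻⁴ × 0.91 = 0.047957 m
387–1317 m: 0.86×10⁻⁴ × 0.38 × 930 = 0.0303924 m
Δh = 0.036652 + 0.047957 + 0.0303924 = 0.1150014 m

about 115 mm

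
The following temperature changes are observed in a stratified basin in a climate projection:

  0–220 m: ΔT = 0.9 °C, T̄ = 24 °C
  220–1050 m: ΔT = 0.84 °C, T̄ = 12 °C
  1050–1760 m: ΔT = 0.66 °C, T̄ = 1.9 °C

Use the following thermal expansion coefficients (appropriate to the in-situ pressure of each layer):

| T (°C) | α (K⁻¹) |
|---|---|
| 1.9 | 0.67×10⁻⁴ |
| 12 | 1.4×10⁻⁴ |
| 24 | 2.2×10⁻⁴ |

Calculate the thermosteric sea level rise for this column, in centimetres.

17.3 cm of thermosteric rise

Layer 1 at 24 °C → α = 2.2×10⁻⁴ K⁻¹
Layer 2 at 12 °C → α = 1.4×10⁻⁴ K⁻¹
Layer 3 at 1.9 °C → α = 0.67×10⁻⁴ K⁻¹
220 × 0.9 × 2.2×10⁻⁴ = 0.04356 m
220–1050 m: 830 × 0.84 × 1.4×10⁻⁴ = 0.097608 m
1050–1760 m: 0.66 × 0.67×10⁻⁴ × 710 = 0.0313962 m
Δh = 0.04356 + 0.097608 + 0.0313962 = 0.1725642 m ≈ 17.3 cm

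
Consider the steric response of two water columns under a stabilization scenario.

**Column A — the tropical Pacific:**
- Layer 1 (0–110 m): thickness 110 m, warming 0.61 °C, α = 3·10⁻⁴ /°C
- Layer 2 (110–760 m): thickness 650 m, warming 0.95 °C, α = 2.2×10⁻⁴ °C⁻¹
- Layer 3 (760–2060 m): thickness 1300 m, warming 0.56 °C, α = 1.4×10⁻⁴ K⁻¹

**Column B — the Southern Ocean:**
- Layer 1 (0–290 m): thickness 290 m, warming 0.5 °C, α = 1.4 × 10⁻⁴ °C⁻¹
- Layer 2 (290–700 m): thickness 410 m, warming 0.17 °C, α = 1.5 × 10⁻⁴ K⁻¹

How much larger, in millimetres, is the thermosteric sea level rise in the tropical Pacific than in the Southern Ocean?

Δh_A − Δh_B ≈ 227 mm

A 0–110 m: 110 × 0.61 × 3×10⁻⁴ = 0.02013 m
A 110–760 m: 0.95 × 650 × 2.2×10⁻⁴ = 0.13585 m
A Layer 3: 0.56 × 1.4×10⁻⁴ × 1300 = 0.10192 m
A total: 0.25790 m
B Layer 1: 0.5 × 1.4×10⁻⁴ × 290 = 0.02030 m
B 290–700 m: 410 × 1.5×10⁻⁴ × 0.17 = 0.010455 m
B total: 0.030755 m
Difference: 0.25790 − 0.030755 = 0.227145 m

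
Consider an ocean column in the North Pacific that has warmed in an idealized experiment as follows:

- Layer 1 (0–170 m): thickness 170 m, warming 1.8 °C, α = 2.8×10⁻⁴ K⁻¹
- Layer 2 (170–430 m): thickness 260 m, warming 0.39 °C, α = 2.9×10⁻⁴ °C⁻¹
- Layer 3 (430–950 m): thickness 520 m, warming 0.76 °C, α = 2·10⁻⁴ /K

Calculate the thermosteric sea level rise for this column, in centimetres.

0–170 m: 170 × 2.8×10⁻⁴ × 1.8 = 0.08568 m
Layer 2: 2.9×10⁻⁴ × 260 × 0.39 = 0.029406 m
430–950 m: 520 × 2×10⁻⁴ × 0.76 = 0.07904 m
Δh = 0.08568 + 0.029406 + 0.07904 = 0.194126 m ≈ 19 cm

19 cm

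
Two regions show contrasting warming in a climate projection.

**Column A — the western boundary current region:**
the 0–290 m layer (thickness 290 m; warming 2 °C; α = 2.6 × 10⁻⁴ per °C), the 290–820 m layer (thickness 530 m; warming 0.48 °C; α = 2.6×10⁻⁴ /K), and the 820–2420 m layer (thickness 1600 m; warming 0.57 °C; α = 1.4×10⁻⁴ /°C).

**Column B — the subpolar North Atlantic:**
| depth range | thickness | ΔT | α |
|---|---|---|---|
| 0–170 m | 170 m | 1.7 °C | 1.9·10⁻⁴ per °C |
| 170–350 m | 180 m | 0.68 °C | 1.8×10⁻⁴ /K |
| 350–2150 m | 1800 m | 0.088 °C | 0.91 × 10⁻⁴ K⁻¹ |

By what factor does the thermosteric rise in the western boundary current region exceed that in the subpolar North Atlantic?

≈ 3.8×

A Layer 1: 2.6×10⁻⁴ × 290 × 2 = 0.15080 m
A 290–820 m: 0.48 × 2.6×10⁻⁴ × 530 = 0.066144 m
A 820–2420 m: 1.4×10⁻⁴ × 0.57 × 1600 = 0.12768 m
A total: 0.344624 m
B Layer 1: 1.9×10⁻⁴ × 170 × 1.7 = 0.05491 m
B 180 × 0.68 × 1.8×10⁻⁴ = 0.022032 m
B Layer 3: 0.91×10⁻⁴ × 1800 × 0.088 = 0.0144144 m
B total: 0.0913564 m
Ratio: 0.344624 / 0.0913564 ≈ 3.772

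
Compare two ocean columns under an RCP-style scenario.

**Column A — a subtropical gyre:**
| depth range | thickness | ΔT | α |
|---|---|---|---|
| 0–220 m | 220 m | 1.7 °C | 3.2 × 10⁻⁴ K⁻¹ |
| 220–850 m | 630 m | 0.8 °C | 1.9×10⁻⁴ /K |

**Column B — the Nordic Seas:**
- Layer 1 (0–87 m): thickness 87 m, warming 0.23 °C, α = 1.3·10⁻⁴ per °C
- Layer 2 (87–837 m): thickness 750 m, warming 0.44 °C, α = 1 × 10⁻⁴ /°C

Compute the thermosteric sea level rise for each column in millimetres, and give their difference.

A: 220 mm; B: 36 mm; difference 180 mm

A 0–220 m: 220 × 3.2×10⁻⁴ × 1.7 = 0.11968 m
A Layer 2: 0.8 × 630 × 1.9×10⁻⁴ = 0.09576 m
A total: 0.21544 m
B Layer 1: 1.3×10⁻⁴ × 87 × 0.23 = 0.0026013 m
B Layer 2: 750 × 0.44 × 1×10⁻⁴ = 0.03300 m
B total: 0.0356013 m
Difference: 0.21544 − 0.0356013 = 0.1798387 m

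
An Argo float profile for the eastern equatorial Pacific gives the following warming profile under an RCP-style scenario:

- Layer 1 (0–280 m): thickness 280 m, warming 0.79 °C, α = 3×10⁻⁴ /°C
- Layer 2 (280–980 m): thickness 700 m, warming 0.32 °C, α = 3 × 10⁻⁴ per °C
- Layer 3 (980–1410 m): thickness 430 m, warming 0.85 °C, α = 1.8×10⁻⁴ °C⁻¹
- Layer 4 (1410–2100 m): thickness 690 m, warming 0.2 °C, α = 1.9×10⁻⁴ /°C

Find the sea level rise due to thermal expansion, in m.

Δh = 0.226 m

Layer 1: 0.79 × 3×10⁻⁴ × 280 = 0.06636 m
0.32 × 3×10⁻⁴ × 700 = 0.06720 m
Layer 3: 430 × 0.85 × 1.8×10⁻⁴ = 0.06579 m
690 × 0.2 × 1.9×10⁻⁴ = 0.02622 m
Δh = 0.06636 + 0.06720 + 0.06579 + 0.02622 = 0.22557 m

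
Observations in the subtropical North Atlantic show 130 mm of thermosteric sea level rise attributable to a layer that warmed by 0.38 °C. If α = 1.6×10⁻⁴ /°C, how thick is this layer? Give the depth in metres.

2140 m

H = Δh/(αΔT) = 0.13 / (1.6×10⁻⁴ × 0.38) ≈ 2138 m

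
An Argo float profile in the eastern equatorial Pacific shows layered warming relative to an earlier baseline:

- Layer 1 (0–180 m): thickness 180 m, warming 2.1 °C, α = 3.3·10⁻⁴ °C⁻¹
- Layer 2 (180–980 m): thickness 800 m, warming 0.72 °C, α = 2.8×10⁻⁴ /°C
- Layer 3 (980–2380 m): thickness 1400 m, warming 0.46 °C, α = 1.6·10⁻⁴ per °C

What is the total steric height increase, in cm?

39 cm of thermosteric rise

0–180 m: 2.1 × 180 × 3.3×10⁻⁴ = 0.12474 m
Layer 2: 0.72 × 800 × 2.8×10⁻⁴ = 0.16128 m
980–2380 m: 0.46 × 1400 × 1.6×10⁻⁴ = 0.10304 m
Δh = 0.12474 + 0.16128 + 0.10304 = 0.38906 m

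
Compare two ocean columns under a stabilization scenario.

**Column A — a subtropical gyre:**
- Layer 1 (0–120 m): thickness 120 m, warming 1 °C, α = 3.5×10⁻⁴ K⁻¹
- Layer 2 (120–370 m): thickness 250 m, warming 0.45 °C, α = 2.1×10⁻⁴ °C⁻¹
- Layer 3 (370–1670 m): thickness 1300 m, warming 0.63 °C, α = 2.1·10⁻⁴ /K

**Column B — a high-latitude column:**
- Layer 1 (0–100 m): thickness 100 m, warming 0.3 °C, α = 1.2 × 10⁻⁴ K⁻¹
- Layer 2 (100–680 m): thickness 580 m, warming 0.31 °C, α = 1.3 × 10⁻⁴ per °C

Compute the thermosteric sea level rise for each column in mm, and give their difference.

A 0–120 m: 3.5×10⁻⁴ × 1 × 120 = 0.04200 m
A 250 × 2.1×10⁻⁴ × 0.45 = 0.023625 m
A Layer 3: 2.1×10⁻⁴ × 0.63 × 1300 = 0.17199 m
A total: 0.237615 m
B Layer 1: 100 × 1.2×10⁻⁴ × 0.3 = 0.00360 m
B Layer 2: 1.3×10⁻⁴ × 0.31 × 580 = 0.023374 m
B total: 0.026974 m
Difference: 0.237615 − 0.026974 = 0.210641 m

Δh_A ≈ 240 mm, Δh_B ≈ 27 mm; difference ≈ 210 mm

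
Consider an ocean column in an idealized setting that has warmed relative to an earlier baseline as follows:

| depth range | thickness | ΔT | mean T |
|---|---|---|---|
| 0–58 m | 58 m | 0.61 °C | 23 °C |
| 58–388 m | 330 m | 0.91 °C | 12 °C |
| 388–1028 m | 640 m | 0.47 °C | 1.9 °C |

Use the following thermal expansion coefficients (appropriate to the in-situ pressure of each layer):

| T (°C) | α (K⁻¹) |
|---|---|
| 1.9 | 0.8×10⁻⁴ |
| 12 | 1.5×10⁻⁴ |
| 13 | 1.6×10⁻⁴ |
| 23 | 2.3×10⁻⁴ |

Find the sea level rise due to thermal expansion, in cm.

Layer 1 at 23 °C → α = 2.3×10⁻⁴ K⁻¹
Layer 2 at 12 °C → α = 1.5×10⁻⁴ K⁻¹
Layer 3 at 1.9 °C → α = 0.8×10⁻⁴ K⁻¹
0–58 m: 0.61 × 2.3×10⁻⁴ × 58 = 0.0081374 m
330 × 1.5×10⁻⁴ × 0.91 = 0.045045 m
Layer 3: 0.47 × 0.8×10⁻⁴ × 640 = 0.024064 m
Δh = 0.0081374 + 0.045045 + 0.024064 = 0.0772464 m

7.7 cm of thermosteric rise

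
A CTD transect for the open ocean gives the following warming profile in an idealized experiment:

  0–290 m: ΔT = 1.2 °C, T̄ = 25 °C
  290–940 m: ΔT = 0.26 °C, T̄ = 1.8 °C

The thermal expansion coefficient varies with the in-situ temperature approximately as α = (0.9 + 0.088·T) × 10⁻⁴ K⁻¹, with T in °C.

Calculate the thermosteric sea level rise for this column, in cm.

Layer 1: α = (0.9 + 0.088×25)×10⁻⁴ = 3.1×10⁻⁴ K⁻¹
Layer 2: α = (0.9 + 0.088×1.8)×10⁻⁴ = 1.0584×10⁻⁴ K⁻¹
0–290 m: 1.2 × 290 × 3.1×10⁻⁴ = 0.10788 m
Layer 2: 0.26 × 650 × 1.0584×10⁻⁴ = 0.01788696 m
Δh = 0.10788 + 0.01788696 = 0.12576696 m

12.6 cm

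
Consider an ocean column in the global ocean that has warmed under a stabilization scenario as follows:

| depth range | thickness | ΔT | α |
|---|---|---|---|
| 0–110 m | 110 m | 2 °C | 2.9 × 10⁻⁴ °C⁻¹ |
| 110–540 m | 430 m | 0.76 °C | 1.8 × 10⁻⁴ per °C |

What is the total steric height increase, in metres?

2 × 110 × 2.9×10⁻⁴ = 0.06380 m
Layer 2: 430 × 0.76 × 1.8×10⁻⁴ = 0.058824 m
Δh = 0.06380 + 0.058824 = 0.122624 m

Δh ≈ 0.123 m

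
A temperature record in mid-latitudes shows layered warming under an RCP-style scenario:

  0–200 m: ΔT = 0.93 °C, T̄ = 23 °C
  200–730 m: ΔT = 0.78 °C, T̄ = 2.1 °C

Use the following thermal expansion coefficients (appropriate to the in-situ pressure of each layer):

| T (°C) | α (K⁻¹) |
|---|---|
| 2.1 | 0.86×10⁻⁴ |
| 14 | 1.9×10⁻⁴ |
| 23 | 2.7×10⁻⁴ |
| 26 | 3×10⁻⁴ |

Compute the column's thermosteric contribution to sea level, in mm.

86 mm of thermosteric rise

Layer 1 at 23 °C → α = 2.7×10⁻⁴ K⁻¹
Layer 2 at 2.1 °C → α = 0.86×10⁻⁴ K⁻¹
0.93 × 200 × 2.7×10⁻⁴ = 0.05022 m
0.86×10⁻⁴ × 0.78 × 530 = 0.0355524 m
Δh = 0.05022 + 0.0355524 = 0.0857724 m ≈ 86 mm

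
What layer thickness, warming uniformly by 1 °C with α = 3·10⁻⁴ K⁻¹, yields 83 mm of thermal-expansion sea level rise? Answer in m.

H = Δh/(αΔT) = 0.083 / (3×10⁻⁴ × 1) ≈ 276.7 m

about 277 m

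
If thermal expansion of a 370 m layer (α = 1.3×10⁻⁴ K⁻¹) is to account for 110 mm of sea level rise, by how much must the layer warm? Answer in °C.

ΔT ≈ 2.29 °C

ΔT = Δh/(αH) = 0.11 / (1.3×10⁻⁴ × 370) ≈ 2.287 °C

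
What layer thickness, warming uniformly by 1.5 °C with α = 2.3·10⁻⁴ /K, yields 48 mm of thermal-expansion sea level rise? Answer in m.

H ≈ 140 m

H = Δh/(αΔT) = 0.048 / (2.3×10⁻⁴ × 1.5) ≈ 139.1 m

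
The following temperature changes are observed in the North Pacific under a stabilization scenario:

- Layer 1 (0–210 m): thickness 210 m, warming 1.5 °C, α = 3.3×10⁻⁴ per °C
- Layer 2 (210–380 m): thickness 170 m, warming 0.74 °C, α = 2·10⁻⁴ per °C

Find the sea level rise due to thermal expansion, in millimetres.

129 mm of thermosteric rise

3.3×10⁻⁴ × 210 × 1.5 = 0.10395 m
210–380 m: 170 × 2×10⁻⁴ × 0.74 = 0.02516 m
Δh = 0.10395 + 0.02516 = 0.12911 m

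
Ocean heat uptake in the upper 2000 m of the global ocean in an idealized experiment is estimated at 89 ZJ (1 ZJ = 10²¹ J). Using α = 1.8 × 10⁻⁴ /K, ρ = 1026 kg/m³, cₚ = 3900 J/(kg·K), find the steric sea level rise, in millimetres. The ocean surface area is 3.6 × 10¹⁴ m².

Δh = 11 mm

Per unit area: Q = 89×10²¹ / (3.6×10¹⁴) ≈ 2.472×10⁸ J/m²
Δh = αQ/(ρcₚ) = 1.8×10⁻⁴ × 2.472×10⁸ / (1026 × 3900) ≈ 0.01112 m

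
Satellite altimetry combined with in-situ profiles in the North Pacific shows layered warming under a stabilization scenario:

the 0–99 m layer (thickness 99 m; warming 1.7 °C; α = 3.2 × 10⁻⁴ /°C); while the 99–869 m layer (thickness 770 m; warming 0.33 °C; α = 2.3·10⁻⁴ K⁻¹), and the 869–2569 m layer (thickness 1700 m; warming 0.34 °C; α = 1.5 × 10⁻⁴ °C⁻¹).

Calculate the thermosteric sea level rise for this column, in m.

0–99 m: 1.7 × 99 × 3.2×10⁻⁴ = 0.053856 m
2.3×10⁻⁴ × 0.33 × 770 = 0.058443 m
Layer 3: 1700 × 1.5×10⁻⁴ × 0.34 = 0.08670 m
Δh = 0.053856 + 0.058443 + 0.08670 = 0.198999 m ≈ 0.20 m

Δh = 0.20 m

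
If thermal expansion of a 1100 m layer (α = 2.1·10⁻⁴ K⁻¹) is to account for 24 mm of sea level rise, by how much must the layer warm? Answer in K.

ΔT = Δh/(αH) = 0.024 / (2.1×10⁻⁴ × 1100) ≈ 0.1039 K

about 0.104 K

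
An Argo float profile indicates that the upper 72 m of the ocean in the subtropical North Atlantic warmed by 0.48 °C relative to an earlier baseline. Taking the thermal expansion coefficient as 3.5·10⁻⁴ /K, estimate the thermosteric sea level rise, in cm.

1.2 cm of thermosteric rise

Δh = αΔT·H = 3.5×10⁻⁴ × 0.48 × 72 = 0.012096 m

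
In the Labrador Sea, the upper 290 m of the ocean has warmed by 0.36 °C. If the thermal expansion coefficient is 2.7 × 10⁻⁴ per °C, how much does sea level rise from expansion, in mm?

Δh = αΔT·H = 2.7×10⁻⁴ × 0.36 × 290 = 0.028188 m

about 28 mm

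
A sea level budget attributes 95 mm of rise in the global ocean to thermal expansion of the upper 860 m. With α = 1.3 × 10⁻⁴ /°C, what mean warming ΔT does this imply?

ΔT = Δh/(αH) = 0.095 / (1.3×10⁻⁴ × 860) ≈ 0.8497 °C

about 0.85 °C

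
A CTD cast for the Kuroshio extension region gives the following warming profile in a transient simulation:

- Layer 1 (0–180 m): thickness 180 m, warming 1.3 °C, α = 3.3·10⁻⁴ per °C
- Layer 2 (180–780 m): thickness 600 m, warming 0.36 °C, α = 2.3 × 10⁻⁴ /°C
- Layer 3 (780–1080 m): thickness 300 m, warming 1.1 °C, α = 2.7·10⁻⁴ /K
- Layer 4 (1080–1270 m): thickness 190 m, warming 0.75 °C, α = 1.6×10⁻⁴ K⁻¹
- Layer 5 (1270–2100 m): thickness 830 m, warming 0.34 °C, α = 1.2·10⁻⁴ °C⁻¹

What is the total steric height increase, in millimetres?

about 270 mm

0–180 m: 1.3 × 3.3×10⁻⁴ × 180 = 0.07722 m
2.3×10⁻⁴ × 0.36 × 600 = 0.04968 m
1.1 × 2.7×10⁻⁴ × 300 = 0.08910 m
1080–1270 m: 1.6×10⁻⁴ × 0.75 × 190 = 0.02280 m
Layer 5: 0.34 × 1.2×10⁻⁴ × 830 = 0.033864 m
Δh = 0.07722 + 0.04968 + 0.08910 + 0.02280 + 0.033864 = 0.272664 m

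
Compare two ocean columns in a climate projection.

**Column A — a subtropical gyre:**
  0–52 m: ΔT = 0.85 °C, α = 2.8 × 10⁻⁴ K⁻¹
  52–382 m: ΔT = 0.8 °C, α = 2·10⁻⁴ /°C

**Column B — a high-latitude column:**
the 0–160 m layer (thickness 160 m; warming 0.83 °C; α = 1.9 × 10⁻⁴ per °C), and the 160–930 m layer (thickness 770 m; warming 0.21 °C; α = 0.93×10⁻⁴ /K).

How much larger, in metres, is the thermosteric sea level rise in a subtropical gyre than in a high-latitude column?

A 0–52 m: 52 × 0.85 × 2.8×10⁻⁴ = 0.012376 m
A Layer 2: 0.8 × 2×10⁻⁴ × 330 = 0.05280 m
A total: 0.065176 m
B 0–160 m: 0.83 × 1.9×10⁻⁴ × 160 = 0.025232 m
B 160–930 m: 770 × 0.93×10⁻⁴ × 0.21 = 0.0150381 m
B total: 0.0402701 m
Difference: 0.065176 − 0.0402701 = 0.0249059 m

0.025 m larger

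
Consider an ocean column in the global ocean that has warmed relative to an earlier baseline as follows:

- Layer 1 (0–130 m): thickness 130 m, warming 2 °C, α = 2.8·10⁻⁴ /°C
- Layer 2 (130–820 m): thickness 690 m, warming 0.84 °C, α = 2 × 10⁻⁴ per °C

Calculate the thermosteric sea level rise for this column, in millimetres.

2 × 2.8×10⁻⁴ × 130 = 0.07280 m
0.84 × 690 × 2×10⁻⁴ = 0.11592 m
Δh = 0.07280 + 0.11592 = 0.18872 m

190 mm of thermosteric rise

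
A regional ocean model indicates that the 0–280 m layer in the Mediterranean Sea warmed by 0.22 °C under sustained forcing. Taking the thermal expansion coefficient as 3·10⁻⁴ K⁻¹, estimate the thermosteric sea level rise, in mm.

18.5 mm

Δh = αΔT·H = 3×10⁻⁴ × 0.22 × 280 = 0.01848 m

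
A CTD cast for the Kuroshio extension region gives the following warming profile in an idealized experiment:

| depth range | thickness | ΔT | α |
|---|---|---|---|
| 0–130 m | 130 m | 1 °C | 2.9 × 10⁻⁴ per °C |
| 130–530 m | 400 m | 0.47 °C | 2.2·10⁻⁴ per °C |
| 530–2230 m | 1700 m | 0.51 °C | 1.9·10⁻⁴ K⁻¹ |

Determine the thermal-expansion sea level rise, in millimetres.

Δh = 244 mm

Layer 1: 2.9×10⁻⁴ × 130 × 1 = 0.03770 m
2.2×10⁻⁴ × 400 × 0.47 = 0.04136 m
Layer 3: 1.9×10⁻⁴ × 1700 × 0.51 = 0.16473 m
Δh = 0.03770 + 0.04136 + 0.16473 = 0.24379 m ≈ 244 mm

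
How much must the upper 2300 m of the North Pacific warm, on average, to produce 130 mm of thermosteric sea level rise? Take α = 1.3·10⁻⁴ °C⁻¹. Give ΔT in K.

ΔT = Δh/(αH) = 0.13 / (1.3×10⁻⁴ × 2300) ≈ 0.4348 K

0.435 K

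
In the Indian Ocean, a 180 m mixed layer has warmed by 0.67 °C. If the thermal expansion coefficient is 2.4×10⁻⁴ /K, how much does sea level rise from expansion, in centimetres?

Δh = αΔT·H = 2.4×10⁻⁴ × 0.67 × 180 = 0.028944 m

2.89 cm of thermosteric rise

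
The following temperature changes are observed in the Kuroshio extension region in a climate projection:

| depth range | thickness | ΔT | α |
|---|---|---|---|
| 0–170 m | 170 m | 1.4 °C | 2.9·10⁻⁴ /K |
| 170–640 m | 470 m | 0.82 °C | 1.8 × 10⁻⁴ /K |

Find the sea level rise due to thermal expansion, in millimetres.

0–170 m: 1.4 × 170 × 2.9×10⁻⁴ = 0.06902 m
1.8×10⁻⁴ × 0.82 × 470 = 0.069372 m
Δh = 0.06902 + 0.069372 = 0.138392 m ≈ 140 mm

Δh ≈ 140 mm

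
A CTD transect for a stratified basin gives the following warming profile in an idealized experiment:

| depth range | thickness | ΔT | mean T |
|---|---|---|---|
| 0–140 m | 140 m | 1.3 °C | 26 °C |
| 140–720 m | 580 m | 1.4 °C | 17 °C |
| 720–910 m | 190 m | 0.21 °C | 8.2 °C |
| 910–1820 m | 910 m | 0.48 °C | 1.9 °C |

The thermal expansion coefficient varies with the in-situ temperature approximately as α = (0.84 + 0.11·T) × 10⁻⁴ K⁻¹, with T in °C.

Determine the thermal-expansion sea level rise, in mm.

about 340 mm

Layer 1: α = (0.84 + 0.11×26)×10⁻⁴ = 3.7×10⁻⁴ K⁻¹
Layer 2: α = (0.84 + 0.11×17)×10⁻⁴ = 2.71×10⁻⁴ K⁻¹
Layer 3: α = (0.84 + 0.11×8.2)×10⁻⁴ = 1.742×10⁻⁴ K⁻¹
Layer 4: α = (0.84 + 0.11×1.9)×10⁻⁴ = 1.049×10⁻⁴ K⁻¹
Layer 1: 1.3 × 140 × 3.7×10⁻⁴ = 0.06734 m
140–720 m: 1.4 × 580 × 2.71×10⁻⁴ = 0.220052 m
Layer 3: 0.21 × 1.742×10⁻⁴ × 190 = 0.00695058 m
1.049×10⁻⁴ × 910 × 0.48 = 0.04582032 m
Δh = 0.06734 + 0.220052 + 0.00695058 + 0.04582032 = 0.3401629 m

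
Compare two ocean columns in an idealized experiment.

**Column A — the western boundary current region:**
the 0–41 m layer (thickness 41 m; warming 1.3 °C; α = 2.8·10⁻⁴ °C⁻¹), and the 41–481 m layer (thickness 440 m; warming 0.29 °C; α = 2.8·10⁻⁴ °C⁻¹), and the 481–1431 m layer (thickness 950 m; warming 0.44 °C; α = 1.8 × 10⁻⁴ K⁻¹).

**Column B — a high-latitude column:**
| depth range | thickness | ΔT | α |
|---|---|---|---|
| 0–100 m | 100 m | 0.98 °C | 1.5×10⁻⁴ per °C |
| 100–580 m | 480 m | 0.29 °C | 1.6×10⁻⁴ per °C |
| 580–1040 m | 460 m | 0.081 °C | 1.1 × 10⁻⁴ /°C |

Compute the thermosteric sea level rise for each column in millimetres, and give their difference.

Δh_A ≈ 130 mm, Δh_B ≈ 41 mm; difference ≈ 85 mm

A Layer 1: 1.3 × 2.8×10⁻⁴ × 41 = 0.014924 m
A Layer 2: 440 × 2.8×10⁻⁴ × 0.29 = 0.035728 m
A 481–1431 m: 1.8×10⁻⁴ × 950 × 0.44 = 0.07524 m
A total: 0.125892 m
B 1.5×10⁻⁴ × 100 × 0.98 = 0.01470 m
B Layer 2: 480 × 0.29 × 1.6×10⁻⁴ = 0.022272 m
B Layer 3: 460 × 0.081 × 1.1×10⁻⁴ = 0.0040986 m
B total: 0.0410706 m
Difference: 0.125892 − 0.0410706 = 0.0848214 m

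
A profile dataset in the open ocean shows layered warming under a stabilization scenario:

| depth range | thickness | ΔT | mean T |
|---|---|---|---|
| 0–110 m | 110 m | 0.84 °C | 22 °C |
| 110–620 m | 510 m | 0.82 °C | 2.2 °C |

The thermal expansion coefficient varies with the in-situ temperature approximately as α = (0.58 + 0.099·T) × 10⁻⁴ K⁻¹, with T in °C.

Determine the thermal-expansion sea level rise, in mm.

about 59 mm

Layer 1: α = (0.58 + 0.099×22)×10⁻⁴ = 2.758×10⁻⁴ K⁻¹
Layer 2: α = (0.58 + 0.099×2.2)×10⁻⁴ = 0.7978×10⁻⁴ K⁻¹
110 × 0.84 × 2.758×10⁻⁴ = 0.02548392 m
Layer 2: 510 × 0.7978×10⁻⁴ × 0.82 = 0.033363996 m
Δh = 0.02548392 + 0.033363996 = 0.058847916 m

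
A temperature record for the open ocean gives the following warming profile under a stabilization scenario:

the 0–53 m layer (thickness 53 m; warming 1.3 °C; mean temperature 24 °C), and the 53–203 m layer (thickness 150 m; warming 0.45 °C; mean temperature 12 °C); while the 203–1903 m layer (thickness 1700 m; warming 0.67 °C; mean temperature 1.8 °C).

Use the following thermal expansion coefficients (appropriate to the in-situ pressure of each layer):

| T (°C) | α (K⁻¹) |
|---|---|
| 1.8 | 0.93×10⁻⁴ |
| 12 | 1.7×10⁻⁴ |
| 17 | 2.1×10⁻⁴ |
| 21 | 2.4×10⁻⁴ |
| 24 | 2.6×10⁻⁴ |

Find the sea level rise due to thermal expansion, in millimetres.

about 135 mm

Layer 1 at 24 °C → α = 2.6×10⁻⁴ K⁻¹
Layer 2 at 12 °C → α = 1.7×10⁻⁴ K⁻¹
Layer 3 at 1.8 °C → α = 0.93×10⁻⁴ K⁻¹
Layer 1: 2.6×10⁻⁴ × 53 × 1.3 = 0.017914 m
Layer 2: 150 × 1.7×10⁻⁴ × 0.45 = 0.011475 m
203–1903 m: 0.67 × 1700 × 0.93×10⁻⁴ = 0.105927 m
Δh = 0.017914 + 0.011475 + 0.105927 = 0.135316 m ≈ 135 mm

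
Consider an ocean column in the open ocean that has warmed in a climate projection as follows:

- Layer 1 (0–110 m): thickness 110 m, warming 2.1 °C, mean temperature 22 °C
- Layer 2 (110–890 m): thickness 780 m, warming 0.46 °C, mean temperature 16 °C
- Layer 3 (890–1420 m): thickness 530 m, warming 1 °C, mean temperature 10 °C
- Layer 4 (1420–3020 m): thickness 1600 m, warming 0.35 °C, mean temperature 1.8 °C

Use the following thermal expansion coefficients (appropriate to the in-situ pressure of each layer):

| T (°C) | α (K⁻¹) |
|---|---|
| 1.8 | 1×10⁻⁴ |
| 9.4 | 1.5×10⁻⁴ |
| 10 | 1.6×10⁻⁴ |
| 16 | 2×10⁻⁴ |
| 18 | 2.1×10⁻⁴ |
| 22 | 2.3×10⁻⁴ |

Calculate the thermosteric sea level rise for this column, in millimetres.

Layer 1 at 22 °C → α = 2.3×10⁻⁴ K⁻¹
Layer 2 at 16 °C → α = 2×10⁻⁴ K⁻¹
Layer 3 at 10 °C → α = 1.6×10⁻⁴ K⁻¹
Layer 4 at 1.8 °C → α = 1×10⁻⁴ K⁻¹
Layer 1: 2.1 × 2.3×10⁻⁴ × 110 = 0.05313 m
Layer 2: 780 × 0.46 × 2×10⁻⁴ = 0.07176 m
Layer 3: 1.6×10⁻⁴ × 530 × 1 = 0.08480 m
1×10⁻⁴ × 1600 × 0.35 = 0.05600 m
Δh = 0.05313 + 0.07176 + 0.08480 + 0.05600 = 0.26569 m ≈ 266 mm

Δh = 266 mm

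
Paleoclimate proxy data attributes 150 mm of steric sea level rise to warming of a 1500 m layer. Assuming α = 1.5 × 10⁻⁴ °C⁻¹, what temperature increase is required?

ΔT = Δh/(αH) = 0.15 / (1.5×10⁻⁴ × 1500) ≈ 0.6667 K

0.667 K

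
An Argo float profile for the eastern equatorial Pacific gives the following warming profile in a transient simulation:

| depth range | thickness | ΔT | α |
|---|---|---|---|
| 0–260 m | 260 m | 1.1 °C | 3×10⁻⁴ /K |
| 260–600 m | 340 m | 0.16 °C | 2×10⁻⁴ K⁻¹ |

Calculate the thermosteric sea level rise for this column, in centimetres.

0–260 m: 260 × 3×10⁻⁴ × 1.1 = 0.08580 m
260–600 m: 2×10⁻⁴ × 340 × 0.16 = 0.01088 m
Δh = 0.08580 + 0.01088 = 0.09668 m ≈ 9.7 cm

Δh ≈ 9.7 cm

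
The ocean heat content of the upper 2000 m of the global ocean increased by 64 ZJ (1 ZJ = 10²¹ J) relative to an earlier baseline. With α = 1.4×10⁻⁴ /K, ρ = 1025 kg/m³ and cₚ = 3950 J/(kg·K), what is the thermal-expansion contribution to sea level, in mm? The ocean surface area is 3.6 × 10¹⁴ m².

Per unit area: Q = 64×10²¹ / (3.6×10¹⁴) ≈ 1.778×10⁸ J/m²
Δh = αQ/(ρcₚ) = 1.4×10⁻⁴ × 1.778×10⁸ / (1025 × 3950) ≈ 0.0061481 m

6.15 mm of thermosteric rise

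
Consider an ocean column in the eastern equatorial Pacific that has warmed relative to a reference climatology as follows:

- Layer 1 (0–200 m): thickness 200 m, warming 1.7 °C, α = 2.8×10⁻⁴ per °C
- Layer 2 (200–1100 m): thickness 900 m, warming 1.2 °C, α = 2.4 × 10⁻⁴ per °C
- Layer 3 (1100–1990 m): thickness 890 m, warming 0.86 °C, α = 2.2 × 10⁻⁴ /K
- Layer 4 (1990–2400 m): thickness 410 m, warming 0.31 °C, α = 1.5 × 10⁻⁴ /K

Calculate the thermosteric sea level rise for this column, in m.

Δh = 0.542 m

2.8×10⁻⁴ × 1.7 × 200 = 0.09520 m
Layer 2: 1.2 × 2.4×10⁻⁴ × 900 = 0.25920 m
1100–1990 m: 890 × 0.86 × 2.2×10⁻⁴ = 0.168388 m
410 × 1.5×10⁻⁴ × 0.31 = 0.019065 m
Δh = 0.09520 + 0.25920 + 0.168388 + 0.019065 = 0.541853 m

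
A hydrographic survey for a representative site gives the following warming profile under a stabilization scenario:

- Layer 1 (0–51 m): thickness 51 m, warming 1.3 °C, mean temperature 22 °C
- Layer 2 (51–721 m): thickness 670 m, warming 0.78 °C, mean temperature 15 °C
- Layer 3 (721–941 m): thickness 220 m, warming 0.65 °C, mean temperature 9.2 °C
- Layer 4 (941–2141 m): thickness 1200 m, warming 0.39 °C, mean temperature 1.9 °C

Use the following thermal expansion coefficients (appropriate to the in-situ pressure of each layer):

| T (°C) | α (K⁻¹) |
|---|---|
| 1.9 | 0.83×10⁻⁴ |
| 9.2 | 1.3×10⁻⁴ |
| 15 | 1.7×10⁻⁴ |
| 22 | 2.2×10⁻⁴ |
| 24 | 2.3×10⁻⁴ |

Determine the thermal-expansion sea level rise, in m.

Δh = 0.161 m

Layer 1 at 22 °C → α = 2.2×10⁻⁴ K⁻¹
Layer 2 at 15 °C → α = 1.7×10⁻⁴ K⁻¹
Layer 3 at 9.2 °C → α = 1.3×10⁻⁴ K⁻¹
Layer 4 at 1.9 °C → α = 0.83×10⁻⁴ K⁻¹
51 × 1.3 × 2.2×10⁻⁴ = 0.014586 m
1.7×10⁻⁴ × 0.78 × 670 = 0.088842 m
0.65 × 1.3×10⁻⁴ × 220 = 0.01859 m
941–2141 m: 0.83×10⁻⁴ × 0.39 × 1200 = 0.038844 m
Δh = 0.014586 + 0.088842 + 0.01859 + 0.038844 = 0.160862 m ≈ 0.161 m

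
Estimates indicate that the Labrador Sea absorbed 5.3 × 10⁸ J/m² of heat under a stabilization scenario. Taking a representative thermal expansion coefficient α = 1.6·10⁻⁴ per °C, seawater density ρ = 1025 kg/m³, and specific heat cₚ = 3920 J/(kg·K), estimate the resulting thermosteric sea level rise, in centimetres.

2.11 cm

Δh = αQ/(ρcₚ) = 1.6×10⁻⁴ × 5.3×10⁸ / (1025 × 3920) ≈ 0.021105 m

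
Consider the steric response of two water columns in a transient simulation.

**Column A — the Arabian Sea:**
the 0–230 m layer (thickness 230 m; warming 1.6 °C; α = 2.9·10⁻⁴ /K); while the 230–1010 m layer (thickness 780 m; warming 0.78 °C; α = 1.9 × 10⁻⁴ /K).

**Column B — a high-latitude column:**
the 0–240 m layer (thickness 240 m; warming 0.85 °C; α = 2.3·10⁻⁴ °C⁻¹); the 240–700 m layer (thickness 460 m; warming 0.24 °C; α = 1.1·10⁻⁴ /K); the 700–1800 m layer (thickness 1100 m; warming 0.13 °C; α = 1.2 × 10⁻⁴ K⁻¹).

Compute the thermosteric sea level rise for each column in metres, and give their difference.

A Layer 1: 230 × 1.6 × 2.9×10⁻⁴ = 0.10672 m
A 230–1010 m: 780 × 1.9×10⁻⁴ × 0.78 = 0.115596 m
A total: 0.222316 m
B Layer 1: 240 × 2.3×10⁻⁴ × 0.85 = 0.04692 m
B 240–700 m: 1.1×10⁻⁴ × 0.24 × 460 = 0.012144 m
B 0.13 × 1100 × 1.2×10⁻⁴ = 0.01716 m
B total: 0.076224 m
Difference: 0.222316 − 0.076224 = 0.146092 m

A: 0.222 m; B: 0.0762 m; difference 0.146 m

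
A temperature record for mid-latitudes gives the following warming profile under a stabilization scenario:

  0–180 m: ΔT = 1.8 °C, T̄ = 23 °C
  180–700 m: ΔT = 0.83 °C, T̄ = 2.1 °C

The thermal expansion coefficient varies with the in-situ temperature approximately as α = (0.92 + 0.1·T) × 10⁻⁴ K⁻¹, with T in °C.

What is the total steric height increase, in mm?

Layer 1: α = (0.92 + 0.1×23)×10⁻⁴ = 3.22×10⁻⁴ K⁻¹
Layer 2: α = (0.92 + 0.1×2.1)×10⁻⁴ = 1.13×10⁻⁴ K⁻¹
180 × 3.22×10⁻⁴ × 1.8 = 0.104328 m
180–700 m: 1.13×10⁻⁴ × 0.83 × 520 = 0.0487708 m
Δh = 0.104328 + 0.0487708 = 0.1530988 m ≈ 150 mm

Δh = 150 mm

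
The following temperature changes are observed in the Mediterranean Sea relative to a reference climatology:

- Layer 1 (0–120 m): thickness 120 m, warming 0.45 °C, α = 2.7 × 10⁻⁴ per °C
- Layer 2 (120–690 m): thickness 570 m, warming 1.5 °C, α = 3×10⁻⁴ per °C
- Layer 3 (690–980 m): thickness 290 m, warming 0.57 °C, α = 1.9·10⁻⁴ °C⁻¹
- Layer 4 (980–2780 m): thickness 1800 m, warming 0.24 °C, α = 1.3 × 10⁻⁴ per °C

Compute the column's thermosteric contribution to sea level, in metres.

Layer 1: 0.45 × 120 × 2.7×10⁻⁴ = 0.01458 m
120–690 m: 1.5 × 3×10⁻⁴ × 570 = 0.25650 m
0.57 × 290 × 1.9×10⁻⁴ = 0.031407 m
980–2780 m: 0.24 × 1800 × 1.3×10⁻⁴ = 0.05616 m
Δh = 0.01458 + 0.25650 + 0.031407 + 0.05616 = 0.358647 m ≈ 0.36 m

Δh = 0.36 m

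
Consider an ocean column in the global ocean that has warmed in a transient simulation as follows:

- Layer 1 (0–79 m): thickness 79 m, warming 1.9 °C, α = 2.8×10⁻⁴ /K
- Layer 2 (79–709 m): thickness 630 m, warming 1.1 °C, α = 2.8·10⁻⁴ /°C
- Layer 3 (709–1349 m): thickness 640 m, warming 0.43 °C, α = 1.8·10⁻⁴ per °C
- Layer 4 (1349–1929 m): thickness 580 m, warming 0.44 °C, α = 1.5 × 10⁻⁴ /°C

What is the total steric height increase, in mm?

1.9 × 2.8×10⁻⁴ × 79 = 0.042028 m
79–709 m: 630 × 1.1 × 2.8×10⁻⁴ = 0.19404 m
Layer 3: 1.8×10⁻⁴ × 640 × 0.43 = 0.049536 m
1349–1929 m: 580 × 1.5×10⁻⁴ × 0.44 = 0.03828 m
Δh = 0.042028 + 0.19404 + 0.049536 + 0.03828 = 0.323884 m ≈ 324 mm

324 mm of thermosteric rise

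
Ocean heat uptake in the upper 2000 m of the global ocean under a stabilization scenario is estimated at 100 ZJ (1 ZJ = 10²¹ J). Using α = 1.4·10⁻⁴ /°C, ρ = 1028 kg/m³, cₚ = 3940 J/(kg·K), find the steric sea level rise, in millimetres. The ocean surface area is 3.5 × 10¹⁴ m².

Per unit area: Q = 100×10²¹ / (3.5×10¹⁴) ≈ 2.857×10⁸ J/m²
Δh = αQ/(ρcₚ) = 1.4×10⁻⁴ × 2.857×10⁸ / (1028 × 3940) ≈ 0.0098753 m

Δh = 9.9 mm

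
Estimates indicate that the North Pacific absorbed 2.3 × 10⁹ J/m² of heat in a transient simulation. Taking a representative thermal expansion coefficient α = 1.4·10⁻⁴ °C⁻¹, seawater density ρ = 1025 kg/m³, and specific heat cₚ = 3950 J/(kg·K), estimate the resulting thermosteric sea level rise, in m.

0.080 m

Δh = αQ/(ρcₚ) = 1.4×10⁻⁴ × 2.3×10⁹ / (1025 × 3950) ≈ 0.079531 m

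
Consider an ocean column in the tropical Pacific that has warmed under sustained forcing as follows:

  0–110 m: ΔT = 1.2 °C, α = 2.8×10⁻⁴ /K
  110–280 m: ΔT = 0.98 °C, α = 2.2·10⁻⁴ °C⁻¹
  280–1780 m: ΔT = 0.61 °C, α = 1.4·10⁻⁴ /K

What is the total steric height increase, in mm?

0–110 m: 1.2 × 110 × 2.8×10⁻⁴ = 0.03696 m
110–280 m: 2.2×10⁻⁴ × 170 × 0.98 = 0.036652 m
1.4×10⁻⁴ × 1500 × 0.61 = 0.12810 m
Δh = 0.03696 + 0.036652 + 0.12810 = 0.201712 m

202 mm of thermosteric rise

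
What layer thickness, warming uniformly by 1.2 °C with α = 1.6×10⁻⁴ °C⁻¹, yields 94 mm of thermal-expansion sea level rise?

H = Δh/(αΔT) = 0.094 / (1.6×10⁻⁴ × 1.2) ≈ 489.6 m

about 490 m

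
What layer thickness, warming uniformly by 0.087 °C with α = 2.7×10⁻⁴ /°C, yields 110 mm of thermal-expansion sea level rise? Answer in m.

H ≈ 4680 m

H = Δh/(αΔT) = 0.11 / (2.7×10⁻⁴ × 0.087) ≈ 4683 m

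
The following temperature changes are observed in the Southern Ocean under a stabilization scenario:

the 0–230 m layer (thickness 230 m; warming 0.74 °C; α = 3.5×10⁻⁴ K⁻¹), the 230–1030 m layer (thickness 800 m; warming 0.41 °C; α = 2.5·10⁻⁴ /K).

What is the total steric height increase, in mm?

0–230 m: 230 × 3.5×10⁻⁴ × 0.74 = 0.05957 m
230–1030 m: 2.5×10⁻⁴ × 800 × 0.41 = 0.08200 m
Δh = 0.05957 + 0.08200 = 0.14157 m

142 mm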